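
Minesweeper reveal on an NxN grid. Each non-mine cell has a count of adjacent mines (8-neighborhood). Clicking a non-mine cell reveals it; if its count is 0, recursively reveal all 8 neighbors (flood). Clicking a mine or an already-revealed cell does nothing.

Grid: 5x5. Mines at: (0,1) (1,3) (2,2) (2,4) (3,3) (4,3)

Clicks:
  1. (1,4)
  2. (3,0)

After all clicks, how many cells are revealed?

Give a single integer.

Click 1 (1,4) count=2: revealed 1 new [(1,4)] -> total=1
Click 2 (3,0) count=0: revealed 10 new [(1,0) (1,1) (2,0) (2,1) (3,0) (3,1) (3,2) (4,0) (4,1) (4,2)] -> total=11

Answer: 11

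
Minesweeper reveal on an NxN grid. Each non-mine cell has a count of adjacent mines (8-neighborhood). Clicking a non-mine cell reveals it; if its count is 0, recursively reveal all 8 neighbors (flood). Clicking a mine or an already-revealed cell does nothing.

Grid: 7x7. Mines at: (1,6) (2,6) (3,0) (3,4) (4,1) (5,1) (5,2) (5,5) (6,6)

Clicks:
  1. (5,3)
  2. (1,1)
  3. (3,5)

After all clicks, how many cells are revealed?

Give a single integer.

Click 1 (5,3) count=1: revealed 1 new [(5,3)] -> total=1
Click 2 (1,1) count=0: revealed 21 new [(0,0) (0,1) (0,2) (0,3) (0,4) (0,5) (1,0) (1,1) (1,2) (1,3) (1,4) (1,5) (2,0) (2,1) (2,2) (2,3) (2,4) (2,5) (3,1) (3,2) (3,3)] -> total=22
Click 3 (3,5) count=2: revealed 1 new [(3,5)] -> total=23

Answer: 23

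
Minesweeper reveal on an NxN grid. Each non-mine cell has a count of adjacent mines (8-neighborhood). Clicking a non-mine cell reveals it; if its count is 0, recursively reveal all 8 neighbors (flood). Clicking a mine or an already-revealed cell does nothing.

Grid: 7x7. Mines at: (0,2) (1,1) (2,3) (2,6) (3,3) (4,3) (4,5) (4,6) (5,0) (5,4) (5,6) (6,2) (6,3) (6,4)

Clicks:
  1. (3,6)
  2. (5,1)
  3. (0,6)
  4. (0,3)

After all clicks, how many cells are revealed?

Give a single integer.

Click 1 (3,6) count=3: revealed 1 new [(3,6)] -> total=1
Click 2 (5,1) count=2: revealed 1 new [(5,1)] -> total=2
Click 3 (0,6) count=0: revealed 8 new [(0,3) (0,4) (0,5) (0,6) (1,3) (1,4) (1,5) (1,6)] -> total=10
Click 4 (0,3) count=1: revealed 0 new [(none)] -> total=10

Answer: 10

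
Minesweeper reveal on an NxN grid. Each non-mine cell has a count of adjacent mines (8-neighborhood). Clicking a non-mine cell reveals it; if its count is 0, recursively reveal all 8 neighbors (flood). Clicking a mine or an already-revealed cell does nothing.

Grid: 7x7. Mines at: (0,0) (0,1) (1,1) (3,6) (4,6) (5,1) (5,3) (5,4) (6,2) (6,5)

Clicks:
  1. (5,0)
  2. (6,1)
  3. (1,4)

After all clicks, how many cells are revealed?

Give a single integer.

Click 1 (5,0) count=1: revealed 1 new [(5,0)] -> total=1
Click 2 (6,1) count=2: revealed 1 new [(6,1)] -> total=2
Click 3 (1,4) count=0: revealed 29 new [(0,2) (0,3) (0,4) (0,5) (0,6) (1,2) (1,3) (1,4) (1,5) (1,6) (2,0) (2,1) (2,2) (2,3) (2,4) (2,5) (2,6) (3,0) (3,1) (3,2) (3,3) (3,4) (3,5) (4,0) (4,1) (4,2) (4,3) (4,4) (4,5)] -> total=31

Answer: 31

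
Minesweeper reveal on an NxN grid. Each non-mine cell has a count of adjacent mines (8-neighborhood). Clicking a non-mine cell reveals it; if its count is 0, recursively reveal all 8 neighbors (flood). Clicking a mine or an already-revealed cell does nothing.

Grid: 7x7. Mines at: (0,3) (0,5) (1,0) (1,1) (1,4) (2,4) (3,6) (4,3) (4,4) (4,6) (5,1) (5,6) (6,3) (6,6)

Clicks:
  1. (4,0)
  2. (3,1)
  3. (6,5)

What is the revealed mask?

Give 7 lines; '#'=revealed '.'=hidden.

Click 1 (4,0) count=1: revealed 1 new [(4,0)] -> total=1
Click 2 (3,1) count=0: revealed 8 new [(2,0) (2,1) (2,2) (3,0) (3,1) (3,2) (4,1) (4,2)] -> total=9
Click 3 (6,5) count=2: revealed 1 new [(6,5)] -> total=10

Answer: .......
.......
###....
###....
###....
.......
.....#.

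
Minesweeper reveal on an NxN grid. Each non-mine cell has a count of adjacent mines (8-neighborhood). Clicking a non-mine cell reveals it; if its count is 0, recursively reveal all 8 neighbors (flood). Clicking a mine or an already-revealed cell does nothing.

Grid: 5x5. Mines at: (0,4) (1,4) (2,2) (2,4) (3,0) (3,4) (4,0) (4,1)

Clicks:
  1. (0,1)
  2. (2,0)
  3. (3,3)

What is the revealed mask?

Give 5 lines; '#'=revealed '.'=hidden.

Click 1 (0,1) count=0: revealed 10 new [(0,0) (0,1) (0,2) (0,3) (1,0) (1,1) (1,2) (1,3) (2,0) (2,1)] -> total=10
Click 2 (2,0) count=1: revealed 0 new [(none)] -> total=10
Click 3 (3,3) count=3: revealed 1 new [(3,3)] -> total=11

Answer: ####.
####.
##...
...#.
.....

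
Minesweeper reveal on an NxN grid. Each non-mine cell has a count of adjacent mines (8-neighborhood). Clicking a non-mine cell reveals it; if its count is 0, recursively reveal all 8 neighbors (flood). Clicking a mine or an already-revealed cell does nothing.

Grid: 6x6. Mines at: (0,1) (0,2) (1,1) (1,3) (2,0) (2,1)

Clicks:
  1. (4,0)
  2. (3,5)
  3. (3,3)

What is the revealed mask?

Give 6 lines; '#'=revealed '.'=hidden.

Answer: ....##
....##
..####
######
######
######

Derivation:
Click 1 (4,0) count=0: revealed 26 new [(0,4) (0,5) (1,4) (1,5) (2,2) (2,3) (2,4) (2,5) (3,0) (3,1) (3,2) (3,3) (3,4) (3,5) (4,0) (4,1) (4,2) (4,3) (4,4) (4,5) (5,0) (5,1) (5,2) (5,3) (5,4) (5,5)] -> total=26
Click 2 (3,5) count=0: revealed 0 new [(none)] -> total=26
Click 3 (3,3) count=0: revealed 0 new [(none)] -> total=26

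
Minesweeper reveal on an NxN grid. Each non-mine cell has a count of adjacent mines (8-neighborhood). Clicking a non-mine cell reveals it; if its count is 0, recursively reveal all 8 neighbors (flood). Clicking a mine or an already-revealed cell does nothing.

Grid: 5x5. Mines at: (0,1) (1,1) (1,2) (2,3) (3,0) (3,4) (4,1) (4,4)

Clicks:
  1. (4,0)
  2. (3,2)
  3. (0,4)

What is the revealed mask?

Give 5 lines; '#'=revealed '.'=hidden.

Answer: ...##
...##
.....
..#..
#....

Derivation:
Click 1 (4,0) count=2: revealed 1 new [(4,0)] -> total=1
Click 2 (3,2) count=2: revealed 1 new [(3,2)] -> total=2
Click 3 (0,4) count=0: revealed 4 new [(0,3) (0,4) (1,3) (1,4)] -> total=6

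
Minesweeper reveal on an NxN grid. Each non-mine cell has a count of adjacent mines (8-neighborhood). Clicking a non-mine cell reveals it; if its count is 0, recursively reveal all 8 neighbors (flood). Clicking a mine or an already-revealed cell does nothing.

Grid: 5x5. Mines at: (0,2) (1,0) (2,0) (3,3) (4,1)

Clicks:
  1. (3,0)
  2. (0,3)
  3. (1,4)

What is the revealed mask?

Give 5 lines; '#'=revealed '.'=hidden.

Click 1 (3,0) count=2: revealed 1 new [(3,0)] -> total=1
Click 2 (0,3) count=1: revealed 1 new [(0,3)] -> total=2
Click 3 (1,4) count=0: revealed 5 new [(0,4) (1,3) (1,4) (2,3) (2,4)] -> total=7

Answer: ...##
...##
...##
#....
.....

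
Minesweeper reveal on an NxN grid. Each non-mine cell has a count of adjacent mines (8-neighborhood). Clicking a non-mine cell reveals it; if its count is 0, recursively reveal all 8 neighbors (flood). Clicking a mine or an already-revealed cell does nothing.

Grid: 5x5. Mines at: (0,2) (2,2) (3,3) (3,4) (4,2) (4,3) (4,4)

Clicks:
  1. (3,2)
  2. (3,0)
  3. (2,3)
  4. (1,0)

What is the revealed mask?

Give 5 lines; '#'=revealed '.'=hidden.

Answer: ##...
##...
##.#.
###..
##...

Derivation:
Click 1 (3,2) count=4: revealed 1 new [(3,2)] -> total=1
Click 2 (3,0) count=0: revealed 10 new [(0,0) (0,1) (1,0) (1,1) (2,0) (2,1) (3,0) (3,1) (4,0) (4,1)] -> total=11
Click 3 (2,3) count=3: revealed 1 new [(2,3)] -> total=12
Click 4 (1,0) count=0: revealed 0 new [(none)] -> total=12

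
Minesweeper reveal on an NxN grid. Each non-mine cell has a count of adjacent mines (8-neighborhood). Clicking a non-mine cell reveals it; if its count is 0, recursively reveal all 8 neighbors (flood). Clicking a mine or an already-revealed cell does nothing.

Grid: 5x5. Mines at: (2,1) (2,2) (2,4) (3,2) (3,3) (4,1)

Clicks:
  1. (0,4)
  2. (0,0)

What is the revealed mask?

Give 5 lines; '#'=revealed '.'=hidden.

Click 1 (0,4) count=0: revealed 10 new [(0,0) (0,1) (0,2) (0,3) (0,4) (1,0) (1,1) (1,2) (1,3) (1,4)] -> total=10
Click 2 (0,0) count=0: revealed 0 new [(none)] -> total=10

Answer: #####
#####
.....
.....
.....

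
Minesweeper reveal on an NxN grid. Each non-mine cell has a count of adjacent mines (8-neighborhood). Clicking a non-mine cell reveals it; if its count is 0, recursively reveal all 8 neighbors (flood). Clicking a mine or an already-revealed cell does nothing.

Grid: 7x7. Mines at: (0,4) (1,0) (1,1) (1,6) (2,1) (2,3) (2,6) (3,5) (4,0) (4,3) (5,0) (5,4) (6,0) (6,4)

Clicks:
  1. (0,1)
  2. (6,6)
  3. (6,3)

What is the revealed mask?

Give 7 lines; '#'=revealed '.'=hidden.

Answer: .#.....
.......
.......
.......
.....##
.....##
...#.##

Derivation:
Click 1 (0,1) count=2: revealed 1 new [(0,1)] -> total=1
Click 2 (6,6) count=0: revealed 6 new [(4,5) (4,6) (5,5) (5,6) (6,5) (6,6)] -> total=7
Click 3 (6,3) count=2: revealed 1 new [(6,3)] -> total=8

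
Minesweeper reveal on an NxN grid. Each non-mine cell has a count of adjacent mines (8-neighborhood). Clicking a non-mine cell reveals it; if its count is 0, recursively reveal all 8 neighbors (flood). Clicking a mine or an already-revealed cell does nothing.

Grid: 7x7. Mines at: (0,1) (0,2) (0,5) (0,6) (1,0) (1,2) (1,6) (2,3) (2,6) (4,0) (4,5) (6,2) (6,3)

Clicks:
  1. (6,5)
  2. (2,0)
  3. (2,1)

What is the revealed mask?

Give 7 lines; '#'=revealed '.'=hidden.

Click 1 (6,5) count=0: revealed 6 new [(5,4) (5,5) (5,6) (6,4) (6,5) (6,6)] -> total=6
Click 2 (2,0) count=1: revealed 1 new [(2,0)] -> total=7
Click 3 (2,1) count=2: revealed 1 new [(2,1)] -> total=8

Answer: .......
.......
##.....
.......
.......
....###
....###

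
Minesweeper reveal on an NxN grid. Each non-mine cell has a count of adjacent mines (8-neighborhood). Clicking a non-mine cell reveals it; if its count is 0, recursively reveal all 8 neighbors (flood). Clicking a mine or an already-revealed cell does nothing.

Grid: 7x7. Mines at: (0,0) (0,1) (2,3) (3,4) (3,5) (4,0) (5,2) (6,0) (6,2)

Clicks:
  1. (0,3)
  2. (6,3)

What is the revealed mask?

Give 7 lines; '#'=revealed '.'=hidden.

Click 1 (0,3) count=0: revealed 13 new [(0,2) (0,3) (0,4) (0,5) (0,6) (1,2) (1,3) (1,4) (1,5) (1,6) (2,4) (2,5) (2,6)] -> total=13
Click 2 (6,3) count=2: revealed 1 new [(6,3)] -> total=14

Answer: ..#####
..#####
....###
.......
.......
.......
...#...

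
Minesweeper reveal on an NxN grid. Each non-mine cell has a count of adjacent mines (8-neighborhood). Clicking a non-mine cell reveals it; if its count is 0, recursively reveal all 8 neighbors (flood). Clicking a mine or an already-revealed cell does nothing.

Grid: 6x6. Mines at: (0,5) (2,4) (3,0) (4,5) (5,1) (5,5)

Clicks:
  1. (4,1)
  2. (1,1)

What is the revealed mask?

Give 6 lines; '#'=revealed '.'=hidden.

Answer: #####.
#####.
####..
.####.
.####.
..###.

Derivation:
Click 1 (4,1) count=2: revealed 1 new [(4,1)] -> total=1
Click 2 (1,1) count=0: revealed 24 new [(0,0) (0,1) (0,2) (0,3) (0,4) (1,0) (1,1) (1,2) (1,3) (1,4) (2,0) (2,1) (2,2) (2,3) (3,1) (3,2) (3,3) (3,4) (4,2) (4,3) (4,4) (5,2) (5,3) (5,4)] -> total=25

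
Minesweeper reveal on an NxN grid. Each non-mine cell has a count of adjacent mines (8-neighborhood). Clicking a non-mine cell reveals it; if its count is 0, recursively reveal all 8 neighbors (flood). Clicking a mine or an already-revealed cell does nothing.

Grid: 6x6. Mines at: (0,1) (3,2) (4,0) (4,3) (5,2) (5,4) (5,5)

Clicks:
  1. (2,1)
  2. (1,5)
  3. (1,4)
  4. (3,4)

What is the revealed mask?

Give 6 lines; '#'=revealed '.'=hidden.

Click 1 (2,1) count=1: revealed 1 new [(2,1)] -> total=1
Click 2 (1,5) count=0: revealed 17 new [(0,2) (0,3) (0,4) (0,5) (1,2) (1,3) (1,4) (1,5) (2,2) (2,3) (2,4) (2,5) (3,3) (3,4) (3,5) (4,4) (4,5)] -> total=18
Click 3 (1,4) count=0: revealed 0 new [(none)] -> total=18
Click 4 (3,4) count=1: revealed 0 new [(none)] -> total=18

Answer: ..####
..####
.#####
...###
....##
......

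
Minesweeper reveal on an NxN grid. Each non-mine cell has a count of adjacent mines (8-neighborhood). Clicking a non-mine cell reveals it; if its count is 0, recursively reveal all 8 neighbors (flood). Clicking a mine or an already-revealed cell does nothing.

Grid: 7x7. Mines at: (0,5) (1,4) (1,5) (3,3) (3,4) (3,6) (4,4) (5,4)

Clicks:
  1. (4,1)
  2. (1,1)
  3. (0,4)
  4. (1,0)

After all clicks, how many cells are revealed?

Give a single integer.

Answer: 28

Derivation:
Click 1 (4,1) count=0: revealed 27 new [(0,0) (0,1) (0,2) (0,3) (1,0) (1,1) (1,2) (1,3) (2,0) (2,1) (2,2) (2,3) (3,0) (3,1) (3,2) (4,0) (4,1) (4,2) (4,3) (5,0) (5,1) (5,2) (5,3) (6,0) (6,1) (6,2) (6,3)] -> total=27
Click 2 (1,1) count=0: revealed 0 new [(none)] -> total=27
Click 3 (0,4) count=3: revealed 1 new [(0,4)] -> total=28
Click 4 (1,0) count=0: revealed 0 new [(none)] -> total=28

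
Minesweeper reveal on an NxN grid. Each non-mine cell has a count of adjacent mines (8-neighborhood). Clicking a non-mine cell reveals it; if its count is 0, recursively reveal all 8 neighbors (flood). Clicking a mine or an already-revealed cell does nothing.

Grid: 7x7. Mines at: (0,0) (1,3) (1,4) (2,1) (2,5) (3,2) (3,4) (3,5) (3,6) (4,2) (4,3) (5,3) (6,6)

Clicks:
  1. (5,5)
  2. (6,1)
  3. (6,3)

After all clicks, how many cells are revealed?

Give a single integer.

Answer: 12

Derivation:
Click 1 (5,5) count=1: revealed 1 new [(5,5)] -> total=1
Click 2 (6,1) count=0: revealed 10 new [(3,0) (3,1) (4,0) (4,1) (5,0) (5,1) (5,2) (6,0) (6,1) (6,2)] -> total=11
Click 3 (6,3) count=1: revealed 1 new [(6,3)] -> total=12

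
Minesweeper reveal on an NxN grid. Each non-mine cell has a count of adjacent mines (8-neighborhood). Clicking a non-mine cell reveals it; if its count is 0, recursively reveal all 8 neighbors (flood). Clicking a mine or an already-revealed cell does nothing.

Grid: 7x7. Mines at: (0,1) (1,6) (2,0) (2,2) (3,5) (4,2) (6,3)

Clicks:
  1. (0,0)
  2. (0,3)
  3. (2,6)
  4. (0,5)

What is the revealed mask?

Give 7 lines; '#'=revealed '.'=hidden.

Click 1 (0,0) count=1: revealed 1 new [(0,0)] -> total=1
Click 2 (0,3) count=0: revealed 11 new [(0,2) (0,3) (0,4) (0,5) (1,2) (1,3) (1,4) (1,5) (2,3) (2,4) (2,5)] -> total=12
Click 3 (2,6) count=2: revealed 1 new [(2,6)] -> total=13
Click 4 (0,5) count=1: revealed 0 new [(none)] -> total=13

Answer: #.####.
..####.
...####
.......
.......
.......
.......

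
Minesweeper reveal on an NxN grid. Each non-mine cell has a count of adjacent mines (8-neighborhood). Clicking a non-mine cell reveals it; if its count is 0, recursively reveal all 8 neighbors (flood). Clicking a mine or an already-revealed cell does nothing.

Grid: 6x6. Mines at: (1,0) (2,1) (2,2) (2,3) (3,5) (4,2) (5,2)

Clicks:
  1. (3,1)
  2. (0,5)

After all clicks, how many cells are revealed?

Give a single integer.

Answer: 13

Derivation:
Click 1 (3,1) count=3: revealed 1 new [(3,1)] -> total=1
Click 2 (0,5) count=0: revealed 12 new [(0,1) (0,2) (0,3) (0,4) (0,5) (1,1) (1,2) (1,3) (1,4) (1,5) (2,4) (2,5)] -> total=13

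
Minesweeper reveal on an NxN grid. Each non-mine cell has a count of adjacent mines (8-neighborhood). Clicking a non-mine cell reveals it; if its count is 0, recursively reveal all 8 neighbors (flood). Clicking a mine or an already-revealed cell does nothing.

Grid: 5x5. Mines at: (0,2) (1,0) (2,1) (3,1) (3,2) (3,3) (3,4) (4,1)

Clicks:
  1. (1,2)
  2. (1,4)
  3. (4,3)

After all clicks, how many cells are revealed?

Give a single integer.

Answer: 8

Derivation:
Click 1 (1,2) count=2: revealed 1 new [(1,2)] -> total=1
Click 2 (1,4) count=0: revealed 6 new [(0,3) (0,4) (1,3) (1,4) (2,3) (2,4)] -> total=7
Click 3 (4,3) count=3: revealed 1 new [(4,3)] -> total=8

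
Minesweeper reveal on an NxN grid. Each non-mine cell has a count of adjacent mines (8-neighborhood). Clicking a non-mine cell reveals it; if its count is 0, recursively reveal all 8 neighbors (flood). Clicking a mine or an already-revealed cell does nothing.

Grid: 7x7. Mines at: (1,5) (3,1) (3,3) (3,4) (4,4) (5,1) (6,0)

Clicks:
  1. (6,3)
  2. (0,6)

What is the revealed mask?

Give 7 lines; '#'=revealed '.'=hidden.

Answer: ......#
.......
.....##
.....##
.....##
..#####
..#####

Derivation:
Click 1 (6,3) count=0: revealed 16 new [(2,5) (2,6) (3,5) (3,6) (4,5) (4,6) (5,2) (5,3) (5,4) (5,5) (5,6) (6,2) (6,3) (6,4) (6,5) (6,6)] -> total=16
Click 2 (0,6) count=1: revealed 1 new [(0,6)] -> total=17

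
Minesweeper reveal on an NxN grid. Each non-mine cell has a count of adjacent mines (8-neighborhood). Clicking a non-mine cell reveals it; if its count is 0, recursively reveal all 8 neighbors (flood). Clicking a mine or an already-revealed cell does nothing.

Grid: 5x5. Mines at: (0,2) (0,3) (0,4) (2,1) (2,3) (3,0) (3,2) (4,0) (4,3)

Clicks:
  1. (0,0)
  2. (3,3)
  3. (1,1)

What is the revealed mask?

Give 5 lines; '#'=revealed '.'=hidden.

Answer: ##...
##...
.....
...#.
.....

Derivation:
Click 1 (0,0) count=0: revealed 4 new [(0,0) (0,1) (1,0) (1,1)] -> total=4
Click 2 (3,3) count=3: revealed 1 new [(3,3)] -> total=5
Click 3 (1,1) count=2: revealed 0 new [(none)] -> total=5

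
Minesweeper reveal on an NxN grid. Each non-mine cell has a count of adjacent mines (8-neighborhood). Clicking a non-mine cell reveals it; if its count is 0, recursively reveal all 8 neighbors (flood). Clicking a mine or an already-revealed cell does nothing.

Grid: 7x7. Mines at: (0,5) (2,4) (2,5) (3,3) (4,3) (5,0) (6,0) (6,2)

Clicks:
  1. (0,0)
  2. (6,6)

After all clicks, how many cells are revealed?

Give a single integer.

Answer: 34

Derivation:
Click 1 (0,0) count=0: revealed 20 new [(0,0) (0,1) (0,2) (0,3) (0,4) (1,0) (1,1) (1,2) (1,3) (1,4) (2,0) (2,1) (2,2) (2,3) (3,0) (3,1) (3,2) (4,0) (4,1) (4,2)] -> total=20
Click 2 (6,6) count=0: revealed 14 new [(3,4) (3,5) (3,6) (4,4) (4,5) (4,6) (5,3) (5,4) (5,5) (5,6) (6,3) (6,4) (6,5) (6,6)] -> total=34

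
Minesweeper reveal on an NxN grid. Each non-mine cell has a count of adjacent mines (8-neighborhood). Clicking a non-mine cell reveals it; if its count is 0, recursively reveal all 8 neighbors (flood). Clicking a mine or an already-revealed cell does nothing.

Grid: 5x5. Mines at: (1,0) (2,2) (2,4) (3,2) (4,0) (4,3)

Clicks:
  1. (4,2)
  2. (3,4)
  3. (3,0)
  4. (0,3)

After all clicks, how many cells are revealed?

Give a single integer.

Click 1 (4,2) count=2: revealed 1 new [(4,2)] -> total=1
Click 2 (3,4) count=2: revealed 1 new [(3,4)] -> total=2
Click 3 (3,0) count=1: revealed 1 new [(3,0)] -> total=3
Click 4 (0,3) count=0: revealed 8 new [(0,1) (0,2) (0,3) (0,4) (1,1) (1,2) (1,3) (1,4)] -> total=11

Answer: 11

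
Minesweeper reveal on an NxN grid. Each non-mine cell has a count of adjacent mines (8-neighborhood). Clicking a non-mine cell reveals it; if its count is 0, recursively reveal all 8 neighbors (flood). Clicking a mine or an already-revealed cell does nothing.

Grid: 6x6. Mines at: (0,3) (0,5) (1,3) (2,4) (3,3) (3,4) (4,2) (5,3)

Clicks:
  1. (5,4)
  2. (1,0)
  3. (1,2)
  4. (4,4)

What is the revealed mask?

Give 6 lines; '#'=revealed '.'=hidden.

Answer: ###...
###...
###...
###...
##..#.
##..#.

Derivation:
Click 1 (5,4) count=1: revealed 1 new [(5,4)] -> total=1
Click 2 (1,0) count=0: revealed 16 new [(0,0) (0,1) (0,2) (1,0) (1,1) (1,2) (2,0) (2,1) (2,2) (3,0) (3,1) (3,2) (4,0) (4,1) (5,0) (5,1)] -> total=17
Click 3 (1,2) count=2: revealed 0 new [(none)] -> total=17
Click 4 (4,4) count=3: revealed 1 new [(4,4)] -> total=18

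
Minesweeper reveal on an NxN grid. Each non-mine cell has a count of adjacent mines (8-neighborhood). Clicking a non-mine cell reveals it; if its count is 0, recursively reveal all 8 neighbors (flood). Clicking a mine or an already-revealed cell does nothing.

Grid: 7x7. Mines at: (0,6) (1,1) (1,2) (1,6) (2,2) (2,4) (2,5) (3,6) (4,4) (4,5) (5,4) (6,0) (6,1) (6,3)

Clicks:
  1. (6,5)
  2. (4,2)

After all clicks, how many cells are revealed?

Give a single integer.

Answer: 15

Derivation:
Click 1 (6,5) count=1: revealed 1 new [(6,5)] -> total=1
Click 2 (4,2) count=0: revealed 14 new [(2,0) (2,1) (3,0) (3,1) (3,2) (3,3) (4,0) (4,1) (4,2) (4,3) (5,0) (5,1) (5,2) (5,3)] -> total=15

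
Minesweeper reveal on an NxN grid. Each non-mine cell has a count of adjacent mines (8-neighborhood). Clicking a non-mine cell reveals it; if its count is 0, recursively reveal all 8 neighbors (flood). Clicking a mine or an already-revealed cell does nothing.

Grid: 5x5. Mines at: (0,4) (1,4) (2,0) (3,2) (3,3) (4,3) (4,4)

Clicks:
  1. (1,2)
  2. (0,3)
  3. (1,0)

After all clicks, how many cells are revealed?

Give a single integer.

Answer: 11

Derivation:
Click 1 (1,2) count=0: revealed 11 new [(0,0) (0,1) (0,2) (0,3) (1,0) (1,1) (1,2) (1,3) (2,1) (2,2) (2,3)] -> total=11
Click 2 (0,3) count=2: revealed 0 new [(none)] -> total=11
Click 3 (1,0) count=1: revealed 0 new [(none)] -> total=11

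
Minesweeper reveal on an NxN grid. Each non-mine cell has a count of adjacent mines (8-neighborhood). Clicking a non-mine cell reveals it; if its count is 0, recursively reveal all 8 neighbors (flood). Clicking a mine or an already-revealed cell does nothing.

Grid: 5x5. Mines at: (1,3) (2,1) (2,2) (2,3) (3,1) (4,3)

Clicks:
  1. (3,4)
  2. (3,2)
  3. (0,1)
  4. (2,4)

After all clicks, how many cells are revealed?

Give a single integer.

Answer: 9

Derivation:
Click 1 (3,4) count=2: revealed 1 new [(3,4)] -> total=1
Click 2 (3,2) count=5: revealed 1 new [(3,2)] -> total=2
Click 3 (0,1) count=0: revealed 6 new [(0,0) (0,1) (0,2) (1,0) (1,1) (1,2)] -> total=8
Click 4 (2,4) count=2: revealed 1 new [(2,4)] -> total=9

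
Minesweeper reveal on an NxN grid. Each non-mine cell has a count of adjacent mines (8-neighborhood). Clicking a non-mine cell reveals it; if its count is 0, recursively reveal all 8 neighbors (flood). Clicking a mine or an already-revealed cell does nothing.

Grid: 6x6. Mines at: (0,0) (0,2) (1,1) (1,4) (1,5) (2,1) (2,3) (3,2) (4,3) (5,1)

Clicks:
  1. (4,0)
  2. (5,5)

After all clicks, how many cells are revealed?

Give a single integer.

Click 1 (4,0) count=1: revealed 1 new [(4,0)] -> total=1
Click 2 (5,5) count=0: revealed 8 new [(2,4) (2,5) (3,4) (3,5) (4,4) (4,5) (5,4) (5,5)] -> total=9

Answer: 9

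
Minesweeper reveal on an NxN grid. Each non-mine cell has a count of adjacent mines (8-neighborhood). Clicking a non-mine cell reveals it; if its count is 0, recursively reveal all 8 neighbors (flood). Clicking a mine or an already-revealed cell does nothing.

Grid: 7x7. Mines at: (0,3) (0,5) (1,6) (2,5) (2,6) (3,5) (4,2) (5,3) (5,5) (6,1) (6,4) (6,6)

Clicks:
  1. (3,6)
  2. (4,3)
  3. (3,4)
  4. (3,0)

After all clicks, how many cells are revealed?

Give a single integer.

Answer: 24

Derivation:
Click 1 (3,6) count=3: revealed 1 new [(3,6)] -> total=1
Click 2 (4,3) count=2: revealed 1 new [(4,3)] -> total=2
Click 3 (3,4) count=2: revealed 1 new [(3,4)] -> total=3
Click 4 (3,0) count=0: revealed 21 new [(0,0) (0,1) (0,2) (1,0) (1,1) (1,2) (1,3) (1,4) (2,0) (2,1) (2,2) (2,3) (2,4) (3,0) (3,1) (3,2) (3,3) (4,0) (4,1) (5,0) (5,1)] -> total=24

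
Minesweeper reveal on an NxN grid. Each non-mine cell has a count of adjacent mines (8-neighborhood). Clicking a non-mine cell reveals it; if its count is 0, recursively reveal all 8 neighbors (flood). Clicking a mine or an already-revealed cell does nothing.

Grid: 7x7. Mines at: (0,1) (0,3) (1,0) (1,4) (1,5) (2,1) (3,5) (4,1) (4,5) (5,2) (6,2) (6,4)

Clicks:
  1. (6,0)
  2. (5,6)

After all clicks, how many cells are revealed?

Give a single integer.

Click 1 (6,0) count=0: revealed 4 new [(5,0) (5,1) (6,0) (6,1)] -> total=4
Click 2 (5,6) count=1: revealed 1 new [(5,6)] -> total=5

Answer: 5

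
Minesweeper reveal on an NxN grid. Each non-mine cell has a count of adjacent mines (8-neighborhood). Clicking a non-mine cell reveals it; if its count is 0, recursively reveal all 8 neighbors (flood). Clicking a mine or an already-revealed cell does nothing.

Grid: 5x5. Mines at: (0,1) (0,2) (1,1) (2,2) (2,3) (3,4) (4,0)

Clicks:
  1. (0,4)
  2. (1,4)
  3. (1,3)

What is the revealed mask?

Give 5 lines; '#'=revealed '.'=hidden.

Click 1 (0,4) count=0: revealed 4 new [(0,3) (0,4) (1,3) (1,4)] -> total=4
Click 2 (1,4) count=1: revealed 0 new [(none)] -> total=4
Click 3 (1,3) count=3: revealed 0 new [(none)] -> total=4

Answer: ...##
...##
.....
.....
.....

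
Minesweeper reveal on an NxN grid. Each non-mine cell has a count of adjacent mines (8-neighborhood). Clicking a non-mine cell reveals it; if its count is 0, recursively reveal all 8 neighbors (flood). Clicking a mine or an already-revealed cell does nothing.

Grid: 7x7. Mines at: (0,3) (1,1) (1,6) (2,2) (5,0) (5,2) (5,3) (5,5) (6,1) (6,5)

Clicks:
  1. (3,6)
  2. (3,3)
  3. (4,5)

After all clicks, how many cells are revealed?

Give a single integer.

Click 1 (3,6) count=0: revealed 15 new [(1,3) (1,4) (1,5) (2,3) (2,4) (2,5) (2,6) (3,3) (3,4) (3,5) (3,6) (4,3) (4,4) (4,5) (4,6)] -> total=15
Click 2 (3,3) count=1: revealed 0 new [(none)] -> total=15
Click 3 (4,5) count=1: revealed 0 new [(none)] -> total=15

Answer: 15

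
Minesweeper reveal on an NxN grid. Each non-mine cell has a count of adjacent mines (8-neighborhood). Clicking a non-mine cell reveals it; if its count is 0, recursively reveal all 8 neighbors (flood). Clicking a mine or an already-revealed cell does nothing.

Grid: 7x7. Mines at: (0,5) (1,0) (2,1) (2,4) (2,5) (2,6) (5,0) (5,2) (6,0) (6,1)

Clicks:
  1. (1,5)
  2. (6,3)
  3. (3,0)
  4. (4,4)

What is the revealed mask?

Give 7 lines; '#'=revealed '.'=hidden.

Answer: .......
.....#.
.......
#..####
...####
...####
...####

Derivation:
Click 1 (1,5) count=4: revealed 1 new [(1,5)] -> total=1
Click 2 (6,3) count=1: revealed 1 new [(6,3)] -> total=2
Click 3 (3,0) count=1: revealed 1 new [(3,0)] -> total=3
Click 4 (4,4) count=0: revealed 15 new [(3,3) (3,4) (3,5) (3,6) (4,3) (4,4) (4,5) (4,6) (5,3) (5,4) (5,5) (5,6) (6,4) (6,5) (6,6)] -> total=18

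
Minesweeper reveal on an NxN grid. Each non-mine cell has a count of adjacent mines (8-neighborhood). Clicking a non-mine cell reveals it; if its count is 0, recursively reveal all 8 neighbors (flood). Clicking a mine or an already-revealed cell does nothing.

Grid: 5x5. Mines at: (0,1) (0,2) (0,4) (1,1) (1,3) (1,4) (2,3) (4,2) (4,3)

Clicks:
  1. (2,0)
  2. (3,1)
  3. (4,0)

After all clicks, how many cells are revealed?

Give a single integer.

Answer: 6

Derivation:
Click 1 (2,0) count=1: revealed 1 new [(2,0)] -> total=1
Click 2 (3,1) count=1: revealed 1 new [(3,1)] -> total=2
Click 3 (4,0) count=0: revealed 4 new [(2,1) (3,0) (4,0) (4,1)] -> total=6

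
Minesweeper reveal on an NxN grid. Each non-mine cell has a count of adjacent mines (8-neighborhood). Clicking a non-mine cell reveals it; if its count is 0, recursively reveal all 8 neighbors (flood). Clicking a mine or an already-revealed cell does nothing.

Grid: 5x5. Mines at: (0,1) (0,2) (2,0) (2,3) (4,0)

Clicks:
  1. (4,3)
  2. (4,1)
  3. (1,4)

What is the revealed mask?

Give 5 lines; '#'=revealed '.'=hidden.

Click 1 (4,3) count=0: revealed 8 new [(3,1) (3,2) (3,3) (3,4) (4,1) (4,2) (4,3) (4,4)] -> total=8
Click 2 (4,1) count=1: revealed 0 new [(none)] -> total=8
Click 3 (1,4) count=1: revealed 1 new [(1,4)] -> total=9

Answer: .....
....#
.....
.####
.####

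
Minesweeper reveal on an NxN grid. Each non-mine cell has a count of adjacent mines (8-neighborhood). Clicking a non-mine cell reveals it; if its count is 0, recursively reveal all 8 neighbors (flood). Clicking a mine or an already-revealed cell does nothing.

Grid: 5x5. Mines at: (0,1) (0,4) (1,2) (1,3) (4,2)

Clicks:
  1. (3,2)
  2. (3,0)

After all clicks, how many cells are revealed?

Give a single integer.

Click 1 (3,2) count=1: revealed 1 new [(3,2)] -> total=1
Click 2 (3,0) count=0: revealed 8 new [(1,0) (1,1) (2,0) (2,1) (3,0) (3,1) (4,0) (4,1)] -> total=9

Answer: 9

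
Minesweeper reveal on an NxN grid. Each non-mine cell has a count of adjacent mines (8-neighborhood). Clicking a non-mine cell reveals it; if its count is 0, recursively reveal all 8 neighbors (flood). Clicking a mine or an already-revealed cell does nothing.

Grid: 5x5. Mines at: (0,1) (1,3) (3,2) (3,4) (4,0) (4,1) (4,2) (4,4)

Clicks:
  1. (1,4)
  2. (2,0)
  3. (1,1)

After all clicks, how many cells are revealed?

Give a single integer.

Click 1 (1,4) count=1: revealed 1 new [(1,4)] -> total=1
Click 2 (2,0) count=0: revealed 6 new [(1,0) (1,1) (2,0) (2,1) (3,0) (3,1)] -> total=7
Click 3 (1,1) count=1: revealed 0 new [(none)] -> total=7

Answer: 7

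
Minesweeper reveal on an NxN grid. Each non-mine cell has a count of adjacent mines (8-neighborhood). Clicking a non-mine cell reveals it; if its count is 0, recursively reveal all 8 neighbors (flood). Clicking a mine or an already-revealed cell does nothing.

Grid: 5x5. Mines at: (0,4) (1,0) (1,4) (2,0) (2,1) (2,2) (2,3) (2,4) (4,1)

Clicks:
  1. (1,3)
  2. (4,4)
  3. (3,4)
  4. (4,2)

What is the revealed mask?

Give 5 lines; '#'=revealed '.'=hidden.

Answer: .....
...#.
.....
..###
..###

Derivation:
Click 1 (1,3) count=5: revealed 1 new [(1,3)] -> total=1
Click 2 (4,4) count=0: revealed 6 new [(3,2) (3,3) (3,4) (4,2) (4,3) (4,4)] -> total=7
Click 3 (3,4) count=2: revealed 0 new [(none)] -> total=7
Click 4 (4,2) count=1: revealed 0 new [(none)] -> total=7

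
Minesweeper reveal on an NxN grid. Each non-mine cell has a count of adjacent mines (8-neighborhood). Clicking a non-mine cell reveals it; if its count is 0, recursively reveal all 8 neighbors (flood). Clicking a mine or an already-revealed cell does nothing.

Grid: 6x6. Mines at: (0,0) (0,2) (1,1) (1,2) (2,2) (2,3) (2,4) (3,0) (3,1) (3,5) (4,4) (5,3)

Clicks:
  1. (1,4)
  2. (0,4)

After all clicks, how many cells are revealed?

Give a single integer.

Answer: 6

Derivation:
Click 1 (1,4) count=2: revealed 1 new [(1,4)] -> total=1
Click 2 (0,4) count=0: revealed 5 new [(0,3) (0,4) (0,5) (1,3) (1,5)] -> total=6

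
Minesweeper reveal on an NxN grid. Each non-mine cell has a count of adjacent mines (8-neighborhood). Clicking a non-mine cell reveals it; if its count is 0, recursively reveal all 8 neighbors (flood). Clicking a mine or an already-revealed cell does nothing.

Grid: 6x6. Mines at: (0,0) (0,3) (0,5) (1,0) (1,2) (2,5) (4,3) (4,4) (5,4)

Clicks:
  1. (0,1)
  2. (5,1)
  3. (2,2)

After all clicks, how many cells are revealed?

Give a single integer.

Click 1 (0,1) count=3: revealed 1 new [(0,1)] -> total=1
Click 2 (5,1) count=0: revealed 12 new [(2,0) (2,1) (2,2) (3,0) (3,1) (3,2) (4,0) (4,1) (4,2) (5,0) (5,1) (5,2)] -> total=13
Click 3 (2,2) count=1: revealed 0 new [(none)] -> total=13

Answer: 13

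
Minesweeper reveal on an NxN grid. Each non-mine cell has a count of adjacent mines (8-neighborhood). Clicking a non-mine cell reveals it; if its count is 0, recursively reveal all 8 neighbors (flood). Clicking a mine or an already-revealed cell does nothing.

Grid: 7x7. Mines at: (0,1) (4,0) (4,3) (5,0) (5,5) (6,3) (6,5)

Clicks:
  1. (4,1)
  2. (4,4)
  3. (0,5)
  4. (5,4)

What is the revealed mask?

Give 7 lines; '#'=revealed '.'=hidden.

Click 1 (4,1) count=2: revealed 1 new [(4,1)] -> total=1
Click 2 (4,4) count=2: revealed 1 new [(4,4)] -> total=2
Click 3 (0,5) count=0: revealed 28 new [(0,2) (0,3) (0,4) (0,5) (0,6) (1,0) (1,1) (1,2) (1,3) (1,4) (1,5) (1,6) (2,0) (2,1) (2,2) (2,3) (2,4) (2,5) (2,6) (3,0) (3,1) (3,2) (3,3) (3,4) (3,5) (3,6) (4,5) (4,6)] -> total=30
Click 4 (5,4) count=4: revealed 1 new [(5,4)] -> total=31

Answer: ..#####
#######
#######
#######
.#..###
....#..
.......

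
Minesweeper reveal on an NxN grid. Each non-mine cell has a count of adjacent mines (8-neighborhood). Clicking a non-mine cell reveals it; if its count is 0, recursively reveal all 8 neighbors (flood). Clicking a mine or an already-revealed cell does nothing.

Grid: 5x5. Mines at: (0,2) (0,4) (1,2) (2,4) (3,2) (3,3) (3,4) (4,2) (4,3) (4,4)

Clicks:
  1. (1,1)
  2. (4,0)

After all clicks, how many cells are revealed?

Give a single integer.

Answer: 10

Derivation:
Click 1 (1,1) count=2: revealed 1 new [(1,1)] -> total=1
Click 2 (4,0) count=0: revealed 9 new [(0,0) (0,1) (1,0) (2,0) (2,1) (3,0) (3,1) (4,0) (4,1)] -> total=10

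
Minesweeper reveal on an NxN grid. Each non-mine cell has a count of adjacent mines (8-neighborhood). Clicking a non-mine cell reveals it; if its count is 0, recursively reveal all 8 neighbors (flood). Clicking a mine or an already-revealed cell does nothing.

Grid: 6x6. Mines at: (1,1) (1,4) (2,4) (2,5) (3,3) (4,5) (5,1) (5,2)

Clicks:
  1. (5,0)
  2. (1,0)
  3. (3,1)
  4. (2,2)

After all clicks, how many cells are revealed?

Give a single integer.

Click 1 (5,0) count=1: revealed 1 new [(5,0)] -> total=1
Click 2 (1,0) count=1: revealed 1 new [(1,0)] -> total=2
Click 3 (3,1) count=0: revealed 9 new [(2,0) (2,1) (2,2) (3,0) (3,1) (3,2) (4,0) (4,1) (4,2)] -> total=11
Click 4 (2,2) count=2: revealed 0 new [(none)] -> total=11

Answer: 11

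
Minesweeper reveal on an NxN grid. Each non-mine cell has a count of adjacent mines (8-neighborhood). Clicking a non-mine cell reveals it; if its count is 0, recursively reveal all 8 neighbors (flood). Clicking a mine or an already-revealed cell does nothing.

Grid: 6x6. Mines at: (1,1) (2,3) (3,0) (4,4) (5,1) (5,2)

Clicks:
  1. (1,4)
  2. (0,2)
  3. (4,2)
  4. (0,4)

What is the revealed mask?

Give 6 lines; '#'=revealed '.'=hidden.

Answer: ..####
..####
....##
....##
..#...
......

Derivation:
Click 1 (1,4) count=1: revealed 1 new [(1,4)] -> total=1
Click 2 (0,2) count=1: revealed 1 new [(0,2)] -> total=2
Click 3 (4,2) count=2: revealed 1 new [(4,2)] -> total=3
Click 4 (0,4) count=0: revealed 10 new [(0,3) (0,4) (0,5) (1,2) (1,3) (1,5) (2,4) (2,5) (3,4) (3,5)] -> total=13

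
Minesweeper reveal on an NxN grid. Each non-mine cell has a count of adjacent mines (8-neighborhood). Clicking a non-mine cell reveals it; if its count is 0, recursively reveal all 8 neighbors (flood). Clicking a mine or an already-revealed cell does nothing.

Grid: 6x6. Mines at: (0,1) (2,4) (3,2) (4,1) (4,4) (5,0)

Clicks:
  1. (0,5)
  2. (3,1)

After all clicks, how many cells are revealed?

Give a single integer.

Click 1 (0,5) count=0: revealed 8 new [(0,2) (0,3) (0,4) (0,5) (1,2) (1,3) (1,4) (1,5)] -> total=8
Click 2 (3,1) count=2: revealed 1 new [(3,1)] -> total=9

Answer: 9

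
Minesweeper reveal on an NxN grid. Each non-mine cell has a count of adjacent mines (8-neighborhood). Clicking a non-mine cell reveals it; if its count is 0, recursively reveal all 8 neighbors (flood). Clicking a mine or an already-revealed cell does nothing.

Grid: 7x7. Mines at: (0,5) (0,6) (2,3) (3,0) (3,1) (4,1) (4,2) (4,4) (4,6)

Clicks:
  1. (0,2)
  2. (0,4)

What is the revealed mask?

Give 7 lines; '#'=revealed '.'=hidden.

Answer: #####..
#####..
###....
.......
.......
.......
.......

Derivation:
Click 1 (0,2) count=0: revealed 13 new [(0,0) (0,1) (0,2) (0,3) (0,4) (1,0) (1,1) (1,2) (1,3) (1,4) (2,0) (2,1) (2,2)] -> total=13
Click 2 (0,4) count=1: revealed 0 new [(none)] -> total=13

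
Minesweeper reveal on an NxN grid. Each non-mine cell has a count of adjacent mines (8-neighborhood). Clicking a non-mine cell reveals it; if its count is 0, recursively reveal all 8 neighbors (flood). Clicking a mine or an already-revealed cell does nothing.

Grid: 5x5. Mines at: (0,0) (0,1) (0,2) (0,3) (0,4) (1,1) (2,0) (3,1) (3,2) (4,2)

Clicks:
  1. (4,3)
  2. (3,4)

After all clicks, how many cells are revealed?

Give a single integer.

Answer: 8

Derivation:
Click 1 (4,3) count=2: revealed 1 new [(4,3)] -> total=1
Click 2 (3,4) count=0: revealed 7 new [(1,3) (1,4) (2,3) (2,4) (3,3) (3,4) (4,4)] -> total=8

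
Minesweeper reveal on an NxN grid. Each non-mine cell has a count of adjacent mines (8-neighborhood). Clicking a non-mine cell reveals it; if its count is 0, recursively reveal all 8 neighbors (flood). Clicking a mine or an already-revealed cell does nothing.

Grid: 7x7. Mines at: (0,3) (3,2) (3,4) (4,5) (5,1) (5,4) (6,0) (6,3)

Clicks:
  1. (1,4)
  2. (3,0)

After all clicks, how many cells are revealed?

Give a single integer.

Click 1 (1,4) count=1: revealed 1 new [(1,4)] -> total=1
Click 2 (3,0) count=0: revealed 13 new [(0,0) (0,1) (0,2) (1,0) (1,1) (1,2) (2,0) (2,1) (2,2) (3,0) (3,1) (4,0) (4,1)] -> total=14

Answer: 14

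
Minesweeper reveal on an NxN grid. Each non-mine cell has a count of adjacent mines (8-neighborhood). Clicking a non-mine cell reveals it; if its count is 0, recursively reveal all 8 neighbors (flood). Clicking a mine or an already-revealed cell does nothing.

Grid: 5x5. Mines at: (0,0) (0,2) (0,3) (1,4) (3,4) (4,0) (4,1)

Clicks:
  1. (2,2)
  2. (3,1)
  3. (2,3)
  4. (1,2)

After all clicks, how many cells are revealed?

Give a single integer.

Click 1 (2,2) count=0: revealed 12 new [(1,0) (1,1) (1,2) (1,3) (2,0) (2,1) (2,2) (2,3) (3,0) (3,1) (3,2) (3,3)] -> total=12
Click 2 (3,1) count=2: revealed 0 new [(none)] -> total=12
Click 3 (2,3) count=2: revealed 0 new [(none)] -> total=12
Click 4 (1,2) count=2: revealed 0 new [(none)] -> total=12

Answer: 12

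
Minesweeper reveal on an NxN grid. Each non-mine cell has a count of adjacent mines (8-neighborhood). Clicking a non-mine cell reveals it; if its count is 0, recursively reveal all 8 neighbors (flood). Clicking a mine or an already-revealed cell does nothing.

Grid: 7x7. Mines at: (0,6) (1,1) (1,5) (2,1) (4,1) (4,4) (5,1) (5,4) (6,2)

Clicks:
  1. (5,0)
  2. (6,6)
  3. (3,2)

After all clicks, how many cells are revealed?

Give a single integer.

Answer: 12

Derivation:
Click 1 (5,0) count=2: revealed 1 new [(5,0)] -> total=1
Click 2 (6,6) count=0: revealed 10 new [(2,5) (2,6) (3,5) (3,6) (4,5) (4,6) (5,5) (5,6) (6,5) (6,6)] -> total=11
Click 3 (3,2) count=2: revealed 1 new [(3,2)] -> total=12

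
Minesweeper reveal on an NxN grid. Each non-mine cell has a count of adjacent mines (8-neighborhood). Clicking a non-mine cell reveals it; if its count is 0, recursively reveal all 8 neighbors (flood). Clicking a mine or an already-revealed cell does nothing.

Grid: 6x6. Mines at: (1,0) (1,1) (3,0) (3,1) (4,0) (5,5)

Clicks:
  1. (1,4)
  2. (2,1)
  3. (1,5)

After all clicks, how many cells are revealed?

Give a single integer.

Click 1 (1,4) count=0: revealed 25 new [(0,2) (0,3) (0,4) (0,5) (1,2) (1,3) (1,4) (1,5) (2,2) (2,3) (2,4) (2,5) (3,2) (3,3) (3,4) (3,5) (4,1) (4,2) (4,3) (4,4) (4,5) (5,1) (5,2) (5,3) (5,4)] -> total=25
Click 2 (2,1) count=4: revealed 1 new [(2,1)] -> total=26
Click 3 (1,5) count=0: revealed 0 new [(none)] -> total=26

Answer: 26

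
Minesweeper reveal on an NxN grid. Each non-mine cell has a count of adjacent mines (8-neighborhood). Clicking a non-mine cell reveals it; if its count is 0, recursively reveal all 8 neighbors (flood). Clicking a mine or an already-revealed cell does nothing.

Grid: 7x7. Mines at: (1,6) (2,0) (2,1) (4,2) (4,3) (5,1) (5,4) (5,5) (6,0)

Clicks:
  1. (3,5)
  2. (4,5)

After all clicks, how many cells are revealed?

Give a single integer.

Answer: 25

Derivation:
Click 1 (3,5) count=0: revealed 25 new [(0,0) (0,1) (0,2) (0,3) (0,4) (0,5) (1,0) (1,1) (1,2) (1,3) (1,4) (1,5) (2,2) (2,3) (2,4) (2,5) (2,6) (3,2) (3,3) (3,4) (3,5) (3,6) (4,4) (4,5) (4,6)] -> total=25
Click 2 (4,5) count=2: revealed 0 new [(none)] -> total=25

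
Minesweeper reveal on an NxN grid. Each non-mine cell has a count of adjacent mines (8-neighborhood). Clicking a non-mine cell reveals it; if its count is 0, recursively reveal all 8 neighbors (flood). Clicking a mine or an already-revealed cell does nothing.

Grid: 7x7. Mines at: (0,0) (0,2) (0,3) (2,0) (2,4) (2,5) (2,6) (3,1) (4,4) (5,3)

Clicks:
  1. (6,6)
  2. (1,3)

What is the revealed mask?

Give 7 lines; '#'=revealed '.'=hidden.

Answer: .......
...#...
.......
.....##
.....##
....###
....###

Derivation:
Click 1 (6,6) count=0: revealed 10 new [(3,5) (3,6) (4,5) (4,6) (5,4) (5,5) (5,6) (6,4) (6,5) (6,6)] -> total=10
Click 2 (1,3) count=3: revealed 1 new [(1,3)] -> total=11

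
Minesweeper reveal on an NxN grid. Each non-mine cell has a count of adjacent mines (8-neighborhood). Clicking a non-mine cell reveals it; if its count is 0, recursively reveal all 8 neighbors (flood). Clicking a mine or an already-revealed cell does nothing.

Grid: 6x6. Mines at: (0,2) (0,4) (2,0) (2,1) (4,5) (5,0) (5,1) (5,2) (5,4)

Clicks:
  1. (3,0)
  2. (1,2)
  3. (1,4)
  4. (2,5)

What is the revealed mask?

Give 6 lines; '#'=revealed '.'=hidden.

Click 1 (3,0) count=2: revealed 1 new [(3,0)] -> total=1
Click 2 (1,2) count=2: revealed 1 new [(1,2)] -> total=2
Click 3 (1,4) count=1: revealed 1 new [(1,4)] -> total=3
Click 4 (2,5) count=0: revealed 13 new [(1,3) (1,5) (2,2) (2,3) (2,4) (2,5) (3,2) (3,3) (3,4) (3,5) (4,2) (4,3) (4,4)] -> total=16

Answer: ......
..####
..####
#.####
..###.
......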